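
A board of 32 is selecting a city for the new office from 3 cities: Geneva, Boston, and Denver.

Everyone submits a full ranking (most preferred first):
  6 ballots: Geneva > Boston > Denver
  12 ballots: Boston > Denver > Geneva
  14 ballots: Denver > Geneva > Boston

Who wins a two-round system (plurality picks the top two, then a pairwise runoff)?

Round 1 first-place votes: Geneva 6, Boston 12, Denver 14. Denver and Boston advance.
Runoff: Denver is ranked above Boston on 14 ballots, Boston above Denver on 18.

Boston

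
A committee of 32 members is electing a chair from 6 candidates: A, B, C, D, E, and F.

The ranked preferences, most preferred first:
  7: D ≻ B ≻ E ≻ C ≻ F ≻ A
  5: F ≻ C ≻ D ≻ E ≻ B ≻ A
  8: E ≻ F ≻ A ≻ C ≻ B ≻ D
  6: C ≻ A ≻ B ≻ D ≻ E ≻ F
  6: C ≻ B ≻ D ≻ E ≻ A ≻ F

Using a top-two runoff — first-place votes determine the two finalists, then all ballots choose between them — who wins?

C

Round 1 first-place votes: A 0, B 0, C 12, D 7, E 8, F 5. C and E advance.
Runoff: C is ranked above E on 17 ballots, E above C on 15.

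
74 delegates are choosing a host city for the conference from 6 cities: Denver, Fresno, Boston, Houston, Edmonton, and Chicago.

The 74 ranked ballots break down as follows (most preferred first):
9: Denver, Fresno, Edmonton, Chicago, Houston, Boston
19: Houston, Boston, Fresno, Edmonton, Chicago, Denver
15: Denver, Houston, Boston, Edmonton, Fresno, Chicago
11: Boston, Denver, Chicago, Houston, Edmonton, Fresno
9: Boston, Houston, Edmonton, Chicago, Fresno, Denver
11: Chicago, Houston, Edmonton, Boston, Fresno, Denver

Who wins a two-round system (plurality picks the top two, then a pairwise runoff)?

Round 1 first-place votes: Denver 24, Fresno 0, Boston 20, Houston 19, Edmonton 0, Chicago 11. Denver and Boston advance.
Runoff: Denver is ranked above Boston on 24 ballots, Boston above Denver on 50.

Boston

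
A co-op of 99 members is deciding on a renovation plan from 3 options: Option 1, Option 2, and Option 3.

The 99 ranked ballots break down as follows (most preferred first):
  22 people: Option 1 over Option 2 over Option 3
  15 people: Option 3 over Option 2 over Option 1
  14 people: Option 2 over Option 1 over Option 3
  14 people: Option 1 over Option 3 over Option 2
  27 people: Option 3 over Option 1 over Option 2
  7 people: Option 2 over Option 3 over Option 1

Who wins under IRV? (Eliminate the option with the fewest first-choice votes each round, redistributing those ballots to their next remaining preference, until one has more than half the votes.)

Option 1

Round 1: Option 1 36, Option 2 21, Option 3 42. Option 2 eliminated.
Round 2: Option 1 50, Option 3 49. Option 1 has a majority (≥50).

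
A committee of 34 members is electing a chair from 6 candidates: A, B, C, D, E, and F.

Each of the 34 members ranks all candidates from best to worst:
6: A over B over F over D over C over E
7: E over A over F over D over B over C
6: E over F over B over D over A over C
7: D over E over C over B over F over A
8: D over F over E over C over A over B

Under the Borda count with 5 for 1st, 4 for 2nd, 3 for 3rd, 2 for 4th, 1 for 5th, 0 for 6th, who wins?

E

A: 6×5 + 7×4 + 6×1 + 7×0 + 8×1 = 72
B: 6×4 + 7×1 + 6×3 + 7×2 + 8×0 = 63
C: 6×1 + 7×0 + 6×0 + 7×3 + 8×2 = 43
D: 6×2 + 7×2 + 6×2 + 7×5 + 8×5 = 113
E: 6×0 + 7×5 + 6×5 + 7×4 + 8×3 = 117
F: 6×3 + 7×3 + 6×4 + 7×1 + 8×4 = 102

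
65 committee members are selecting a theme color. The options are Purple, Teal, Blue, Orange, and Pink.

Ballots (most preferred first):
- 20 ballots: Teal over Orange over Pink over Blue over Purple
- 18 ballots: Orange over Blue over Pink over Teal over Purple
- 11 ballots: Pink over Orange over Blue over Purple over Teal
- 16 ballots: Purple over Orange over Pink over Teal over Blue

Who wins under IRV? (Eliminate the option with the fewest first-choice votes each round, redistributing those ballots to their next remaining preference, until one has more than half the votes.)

Orange

Round 1: Purple 16, Teal 20, Blue 0, Orange 18, Pink 11. Blue eliminated.
Round 2: Purple 16, Teal 20, Orange 18, Pink 11. Pink eliminated.
Round 3: Purple 16, Teal 20, Orange 29. Purple eliminated.
Round 4: Teal 20, Orange 45. Orange has a majority (≥33).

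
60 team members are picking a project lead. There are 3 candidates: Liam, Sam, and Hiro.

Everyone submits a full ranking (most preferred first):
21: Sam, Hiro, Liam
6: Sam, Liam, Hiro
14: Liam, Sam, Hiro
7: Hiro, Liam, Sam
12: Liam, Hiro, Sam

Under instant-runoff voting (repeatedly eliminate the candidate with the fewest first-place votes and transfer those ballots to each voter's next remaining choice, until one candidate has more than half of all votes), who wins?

Round 1: Liam 26, Sam 27, Hiro 7. Hiro eliminated.
Round 2: Liam 33, Sam 27. Liam has a majority (≥31).

Liam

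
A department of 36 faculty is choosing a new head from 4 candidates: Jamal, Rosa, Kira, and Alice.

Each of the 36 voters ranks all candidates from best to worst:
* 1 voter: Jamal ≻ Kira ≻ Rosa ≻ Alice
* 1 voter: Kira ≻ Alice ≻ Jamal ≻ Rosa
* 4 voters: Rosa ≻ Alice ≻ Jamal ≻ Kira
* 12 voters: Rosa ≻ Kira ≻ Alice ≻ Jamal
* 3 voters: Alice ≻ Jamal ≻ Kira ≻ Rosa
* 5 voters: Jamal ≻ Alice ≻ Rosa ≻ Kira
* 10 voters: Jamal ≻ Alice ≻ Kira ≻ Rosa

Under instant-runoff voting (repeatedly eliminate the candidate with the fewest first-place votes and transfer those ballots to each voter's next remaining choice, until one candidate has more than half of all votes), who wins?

Round 1: Jamal 16, Rosa 16, Kira 1, Alice 3. Kira eliminated.
Round 2: Jamal 16, Rosa 16, Alice 4. Alice eliminated.
Round 3: Jamal 20, Rosa 16. Jamal has a majority (≥19).

Jamal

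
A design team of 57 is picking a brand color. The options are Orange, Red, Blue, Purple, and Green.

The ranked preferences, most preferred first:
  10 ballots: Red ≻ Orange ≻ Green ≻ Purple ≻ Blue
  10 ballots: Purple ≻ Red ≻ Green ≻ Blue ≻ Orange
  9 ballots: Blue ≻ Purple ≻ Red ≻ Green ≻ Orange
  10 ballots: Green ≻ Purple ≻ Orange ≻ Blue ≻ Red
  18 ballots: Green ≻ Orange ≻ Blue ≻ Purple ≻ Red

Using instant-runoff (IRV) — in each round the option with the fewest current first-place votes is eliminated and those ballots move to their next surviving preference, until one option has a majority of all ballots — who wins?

Green

Round 1: Orange 0, Red 10, Blue 9, Purple 10, Green 28. Orange eliminated.
Round 2: Red 10, Blue 9, Purple 10, Green 28. Blue eliminated.
Round 3: Red 10, Purple 19, Green 28. Red eliminated.
Round 4: Purple 19, Green 38. Green has a majority (≥29).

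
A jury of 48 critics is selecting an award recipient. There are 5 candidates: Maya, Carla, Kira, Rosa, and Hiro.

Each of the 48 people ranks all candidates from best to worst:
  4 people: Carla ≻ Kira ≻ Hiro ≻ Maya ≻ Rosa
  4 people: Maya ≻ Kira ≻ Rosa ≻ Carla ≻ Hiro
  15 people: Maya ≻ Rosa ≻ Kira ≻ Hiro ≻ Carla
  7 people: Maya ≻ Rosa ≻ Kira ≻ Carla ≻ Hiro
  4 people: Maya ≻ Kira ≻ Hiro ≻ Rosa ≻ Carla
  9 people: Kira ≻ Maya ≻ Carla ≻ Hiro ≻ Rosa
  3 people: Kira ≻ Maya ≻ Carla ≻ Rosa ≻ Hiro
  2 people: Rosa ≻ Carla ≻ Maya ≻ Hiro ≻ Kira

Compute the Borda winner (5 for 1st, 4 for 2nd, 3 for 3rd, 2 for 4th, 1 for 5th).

Maya

Maya: 4×2 + 4×5 + 15×5 + 7×5 + 4×5 + 9×4 + 3×4 + 2×3 = 212
Carla: 4×5 + 4×2 + 15×1 + 7×2 + 4×1 + 9×3 + 3×3 + 2×4 = 105
Kira: 4×4 + 4×4 + 15×3 + 7×3 + 4×4 + 9×5 + 3×5 + 2×1 = 176
Rosa: 4×1 + 4×3 + 15×4 + 7×4 + 4×2 + 9×1 + 3×2 + 2×5 = 137
Hiro: 4×3 + 4×1 + 15×2 + 7×1 + 4×3 + 9×2 + 3×1 + 2×2 = 90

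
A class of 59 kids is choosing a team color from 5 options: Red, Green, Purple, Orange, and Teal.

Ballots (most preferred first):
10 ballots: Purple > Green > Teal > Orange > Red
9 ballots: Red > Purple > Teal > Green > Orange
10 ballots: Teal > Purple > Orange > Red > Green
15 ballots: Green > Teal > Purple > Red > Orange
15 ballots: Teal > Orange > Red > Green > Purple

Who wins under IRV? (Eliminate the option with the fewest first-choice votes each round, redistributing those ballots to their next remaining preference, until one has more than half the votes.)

Round 1: Red 9, Green 15, Purple 10, Orange 0, Teal 25. Orange eliminated.
Round 2: Red 9, Green 15, Purple 10, Teal 25. Red eliminated.
Round 3: Green 15, Purple 19, Teal 25. Green eliminated.
Round 4: Purple 19, Teal 40. Teal has a majority (≥30).

Teal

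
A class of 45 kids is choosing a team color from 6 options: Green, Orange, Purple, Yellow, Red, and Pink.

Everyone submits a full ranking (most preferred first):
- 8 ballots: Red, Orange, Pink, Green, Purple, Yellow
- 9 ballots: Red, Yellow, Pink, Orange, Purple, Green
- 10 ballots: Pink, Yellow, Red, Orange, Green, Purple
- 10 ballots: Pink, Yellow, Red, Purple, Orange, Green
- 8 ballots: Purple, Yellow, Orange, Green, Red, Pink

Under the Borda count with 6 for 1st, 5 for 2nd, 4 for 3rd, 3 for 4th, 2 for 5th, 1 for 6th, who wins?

Red

Green: 8×3 + 9×1 + 10×2 + 10×1 + 8×3 = 87
Orange: 8×5 + 9×3 + 10×3 + 10×2 + 8×4 = 149
Purple: 8×2 + 9×2 + 10×1 + 10×3 + 8×6 = 122
Yellow: 8×1 + 9×5 + 10×5 + 10×5 + 8×5 = 193
Red: 8×6 + 9×6 + 10×4 + 10×4 + 8×2 = 198
Pink: 8×4 + 9×4 + 10×6 + 10×6 + 8×1 = 196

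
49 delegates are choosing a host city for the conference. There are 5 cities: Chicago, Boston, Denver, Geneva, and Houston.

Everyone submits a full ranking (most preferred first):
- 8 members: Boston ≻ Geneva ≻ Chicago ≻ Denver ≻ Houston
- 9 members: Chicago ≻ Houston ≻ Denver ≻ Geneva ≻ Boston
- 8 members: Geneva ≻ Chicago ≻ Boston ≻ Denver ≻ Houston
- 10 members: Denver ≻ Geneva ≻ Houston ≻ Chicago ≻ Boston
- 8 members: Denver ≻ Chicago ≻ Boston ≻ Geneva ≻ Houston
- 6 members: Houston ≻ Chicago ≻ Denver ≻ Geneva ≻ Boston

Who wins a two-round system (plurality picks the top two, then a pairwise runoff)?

Round 1 first-place votes: Chicago 9, Boston 8, Denver 18, Geneva 8, Houston 6. Denver and Chicago advance.
Runoff: Denver is ranked above Chicago on 18 ballots, Chicago above Denver on 31.

Chicago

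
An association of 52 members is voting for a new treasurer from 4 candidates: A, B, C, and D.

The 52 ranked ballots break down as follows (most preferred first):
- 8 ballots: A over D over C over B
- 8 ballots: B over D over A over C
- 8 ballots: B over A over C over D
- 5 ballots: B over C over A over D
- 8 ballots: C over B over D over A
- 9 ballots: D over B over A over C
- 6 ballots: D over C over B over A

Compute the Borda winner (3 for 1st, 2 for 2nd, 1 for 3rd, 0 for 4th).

A: 8×3 + 8×1 + 8×2 + 5×1 + 8×0 + 9×1 + 6×0 = 62
B: 8×0 + 8×3 + 8×3 + 5×3 + 8×2 + 9×2 + 6×1 = 103
C: 8×1 + 8×0 + 8×1 + 5×2 + 8×3 + 9×0 + 6×2 = 62
D: 8×2 + 8×2 + 8×0 + 5×0 + 8×1 + 9×3 + 6×3 = 85

B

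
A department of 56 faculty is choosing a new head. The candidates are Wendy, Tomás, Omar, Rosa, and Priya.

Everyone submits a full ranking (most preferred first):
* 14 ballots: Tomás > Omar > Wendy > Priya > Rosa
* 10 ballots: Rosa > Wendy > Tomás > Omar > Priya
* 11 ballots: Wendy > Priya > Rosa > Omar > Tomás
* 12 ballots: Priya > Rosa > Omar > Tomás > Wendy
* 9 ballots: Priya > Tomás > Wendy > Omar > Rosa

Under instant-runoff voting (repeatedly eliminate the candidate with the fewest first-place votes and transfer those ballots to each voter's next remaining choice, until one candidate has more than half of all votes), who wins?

Wendy

Round 1: Wendy 11, Tomás 14, Omar 0, Rosa 10, Priya 21. Omar eliminated.
Round 2: Wendy 11, Tomás 14, Rosa 10, Priya 21. Rosa eliminated.
Round 3: Wendy 21, Tomás 14, Priya 21. Tomás eliminated.
Round 4: Wendy 35, Priya 21. Wendy has a majority (≥29).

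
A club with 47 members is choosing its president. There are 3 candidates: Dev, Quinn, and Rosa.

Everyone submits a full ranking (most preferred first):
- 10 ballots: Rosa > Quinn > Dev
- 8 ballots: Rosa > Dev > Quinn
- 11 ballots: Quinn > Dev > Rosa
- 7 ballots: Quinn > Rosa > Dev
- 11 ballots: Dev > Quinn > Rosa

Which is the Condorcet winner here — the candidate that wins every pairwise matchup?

Quinn vs Dev: 28–19
Quinn vs Rosa: 29–18
Quinn beats every other candidate.

Quinn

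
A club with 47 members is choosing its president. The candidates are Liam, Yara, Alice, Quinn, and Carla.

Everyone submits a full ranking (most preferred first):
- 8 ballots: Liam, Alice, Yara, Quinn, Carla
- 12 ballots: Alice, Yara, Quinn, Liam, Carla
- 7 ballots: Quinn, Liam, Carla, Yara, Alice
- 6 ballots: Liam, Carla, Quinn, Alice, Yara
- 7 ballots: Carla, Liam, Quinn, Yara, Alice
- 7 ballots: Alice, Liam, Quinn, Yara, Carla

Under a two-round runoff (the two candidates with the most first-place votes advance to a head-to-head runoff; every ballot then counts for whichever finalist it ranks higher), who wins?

Round 1 first-place votes: Liam 14, Yara 0, Alice 19, Quinn 7, Carla 7. Alice and Liam advance.
Runoff: Alice is ranked above Liam on 19 ballots, Liam above Alice on 28.

Liam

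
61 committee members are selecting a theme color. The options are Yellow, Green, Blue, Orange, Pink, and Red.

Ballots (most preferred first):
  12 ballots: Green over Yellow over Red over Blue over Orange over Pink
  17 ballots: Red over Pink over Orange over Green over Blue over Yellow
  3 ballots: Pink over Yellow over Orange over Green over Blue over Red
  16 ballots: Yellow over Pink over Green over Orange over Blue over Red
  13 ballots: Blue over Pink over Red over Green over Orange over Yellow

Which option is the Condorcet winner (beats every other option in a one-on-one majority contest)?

Pink

Pink vs Yellow: 33–28
Pink vs Green: 49–12
Pink vs Blue: 36–25
Pink vs Orange: 49–12
Pink vs Red: 32–29
Pink beats every other option.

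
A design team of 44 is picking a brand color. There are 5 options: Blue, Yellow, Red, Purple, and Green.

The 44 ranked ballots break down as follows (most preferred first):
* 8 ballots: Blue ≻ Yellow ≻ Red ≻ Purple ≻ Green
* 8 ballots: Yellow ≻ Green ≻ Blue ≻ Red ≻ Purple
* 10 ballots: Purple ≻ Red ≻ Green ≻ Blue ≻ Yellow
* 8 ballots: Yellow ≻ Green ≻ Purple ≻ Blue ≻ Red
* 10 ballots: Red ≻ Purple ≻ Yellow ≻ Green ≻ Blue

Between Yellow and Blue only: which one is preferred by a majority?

Yellow

Yellow is ranked above Blue on 26 ballots; Blue above Yellow on 18.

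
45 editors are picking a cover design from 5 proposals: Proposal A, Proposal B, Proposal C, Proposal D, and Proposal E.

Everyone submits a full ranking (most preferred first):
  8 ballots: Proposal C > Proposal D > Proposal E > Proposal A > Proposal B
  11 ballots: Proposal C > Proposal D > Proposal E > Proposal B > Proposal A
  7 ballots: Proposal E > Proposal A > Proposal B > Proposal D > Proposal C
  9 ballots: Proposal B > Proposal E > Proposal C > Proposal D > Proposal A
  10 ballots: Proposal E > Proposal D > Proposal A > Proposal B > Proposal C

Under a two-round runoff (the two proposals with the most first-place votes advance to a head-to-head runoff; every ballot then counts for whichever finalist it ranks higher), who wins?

Proposal E

Round 1 first-place votes: Proposal A 0, Proposal B 9, Proposal C 19, Proposal D 0, Proposal E 17. Proposal C and Proposal E advance.
Runoff: Proposal C is ranked above Proposal E on 19 ballots, Proposal E above Proposal C on 26.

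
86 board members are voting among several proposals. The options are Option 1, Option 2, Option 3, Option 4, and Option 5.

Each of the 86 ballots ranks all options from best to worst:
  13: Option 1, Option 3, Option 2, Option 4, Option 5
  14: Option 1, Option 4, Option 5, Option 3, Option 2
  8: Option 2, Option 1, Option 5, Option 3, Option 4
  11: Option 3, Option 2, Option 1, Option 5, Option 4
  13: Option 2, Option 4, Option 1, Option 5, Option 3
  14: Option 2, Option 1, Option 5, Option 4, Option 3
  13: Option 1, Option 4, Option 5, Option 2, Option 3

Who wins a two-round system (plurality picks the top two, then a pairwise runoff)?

Round 1 first-place votes: Option 1 40, Option 2 35, Option 3 11, Option 4 0, Option 5 0. Option 1 and Option 2 advance.
Runoff: Option 1 is ranked above Option 2 on 40 ballots, Option 2 above Option 1 on 46.

Option 2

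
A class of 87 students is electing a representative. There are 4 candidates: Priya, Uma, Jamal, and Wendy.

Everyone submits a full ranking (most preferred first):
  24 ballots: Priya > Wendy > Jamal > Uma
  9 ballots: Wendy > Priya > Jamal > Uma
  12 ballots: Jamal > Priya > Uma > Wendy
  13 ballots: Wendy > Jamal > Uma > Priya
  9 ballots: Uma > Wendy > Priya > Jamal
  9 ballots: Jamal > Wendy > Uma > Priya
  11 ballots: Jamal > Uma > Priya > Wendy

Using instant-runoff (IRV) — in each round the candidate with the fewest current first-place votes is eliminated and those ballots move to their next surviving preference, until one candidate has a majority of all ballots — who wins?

Round 1: Priya 24, Uma 9, Jamal 32, Wendy 22. Uma eliminated.
Round 2: Priya 24, Jamal 32, Wendy 31. Priya eliminated.
Round 3: Jamal 32, Wendy 55. Wendy has a majority (≥44).

Wendy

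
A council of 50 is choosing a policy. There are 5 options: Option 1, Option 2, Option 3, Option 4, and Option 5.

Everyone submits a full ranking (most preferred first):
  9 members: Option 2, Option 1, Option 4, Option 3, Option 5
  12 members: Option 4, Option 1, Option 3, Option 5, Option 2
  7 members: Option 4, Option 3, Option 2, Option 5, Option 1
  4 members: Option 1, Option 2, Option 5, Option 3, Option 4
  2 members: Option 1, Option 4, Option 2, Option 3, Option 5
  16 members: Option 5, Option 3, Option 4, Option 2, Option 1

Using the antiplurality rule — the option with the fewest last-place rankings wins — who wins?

Last-place votes: Option 1 23, Option 2 12, Option 3 0, Option 4 4, Option 5 11.

Option 3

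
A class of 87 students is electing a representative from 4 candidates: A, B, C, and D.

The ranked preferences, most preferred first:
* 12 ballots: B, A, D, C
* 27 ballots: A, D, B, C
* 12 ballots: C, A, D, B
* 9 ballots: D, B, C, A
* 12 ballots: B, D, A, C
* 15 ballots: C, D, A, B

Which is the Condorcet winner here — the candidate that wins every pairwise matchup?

A

A vs B: 54–33
A vs C: 51–36
A vs D: 51–36
A beats every other candidate.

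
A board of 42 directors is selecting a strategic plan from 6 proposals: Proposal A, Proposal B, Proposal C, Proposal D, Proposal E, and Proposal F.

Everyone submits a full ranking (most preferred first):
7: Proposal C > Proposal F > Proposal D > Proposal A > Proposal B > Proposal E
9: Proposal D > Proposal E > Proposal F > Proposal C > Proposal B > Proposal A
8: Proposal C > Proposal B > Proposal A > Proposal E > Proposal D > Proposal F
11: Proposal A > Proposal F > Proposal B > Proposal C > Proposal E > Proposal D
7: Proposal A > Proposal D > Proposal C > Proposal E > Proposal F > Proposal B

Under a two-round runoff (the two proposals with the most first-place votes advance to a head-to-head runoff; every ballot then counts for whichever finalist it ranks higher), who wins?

Proposal C

Round 1 first-place votes: Proposal A 18, Proposal B 0, Proposal C 15, Proposal D 9, Proposal E 0, Proposal F 0. Proposal A and Proposal C advance.
Runoff: Proposal A is ranked above Proposal C on 18 ballots, Proposal C above Proposal A on 24.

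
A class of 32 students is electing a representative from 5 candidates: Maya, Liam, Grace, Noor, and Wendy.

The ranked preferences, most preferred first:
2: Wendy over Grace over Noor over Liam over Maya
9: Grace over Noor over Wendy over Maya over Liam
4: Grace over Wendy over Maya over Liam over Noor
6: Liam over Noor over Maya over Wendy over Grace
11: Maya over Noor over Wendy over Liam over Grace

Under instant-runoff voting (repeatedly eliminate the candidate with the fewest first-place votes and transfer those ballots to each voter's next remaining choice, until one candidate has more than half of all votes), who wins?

Maya

Round 1: Maya 11, Liam 6, Grace 13, Noor 0, Wendy 2. Noor eliminated.
Round 2: Maya 11, Liam 6, Grace 13, Wendy 2. Wendy eliminated.
Round 3: Maya 11, Liam 6, Grace 15. Liam eliminated.
Round 4: Maya 17, Grace 15. Maya has a majority (≥17).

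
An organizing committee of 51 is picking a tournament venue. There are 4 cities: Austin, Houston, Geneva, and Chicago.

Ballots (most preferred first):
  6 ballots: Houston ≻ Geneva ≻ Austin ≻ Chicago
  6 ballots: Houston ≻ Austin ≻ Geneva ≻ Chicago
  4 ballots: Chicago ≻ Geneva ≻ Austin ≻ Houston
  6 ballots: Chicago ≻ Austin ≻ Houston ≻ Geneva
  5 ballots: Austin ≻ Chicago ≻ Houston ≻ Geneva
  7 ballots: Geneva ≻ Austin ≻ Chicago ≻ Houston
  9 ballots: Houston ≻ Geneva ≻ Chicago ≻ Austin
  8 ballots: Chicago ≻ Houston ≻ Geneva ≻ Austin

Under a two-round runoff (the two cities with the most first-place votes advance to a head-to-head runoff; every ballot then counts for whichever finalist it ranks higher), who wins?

Chicago

Round 1 first-place votes: Austin 5, Houston 21, Geneva 7, Chicago 18. Houston and Chicago advance.
Runoff: Houston is ranked above Chicago on 21 ballots, Chicago above Houston on 30.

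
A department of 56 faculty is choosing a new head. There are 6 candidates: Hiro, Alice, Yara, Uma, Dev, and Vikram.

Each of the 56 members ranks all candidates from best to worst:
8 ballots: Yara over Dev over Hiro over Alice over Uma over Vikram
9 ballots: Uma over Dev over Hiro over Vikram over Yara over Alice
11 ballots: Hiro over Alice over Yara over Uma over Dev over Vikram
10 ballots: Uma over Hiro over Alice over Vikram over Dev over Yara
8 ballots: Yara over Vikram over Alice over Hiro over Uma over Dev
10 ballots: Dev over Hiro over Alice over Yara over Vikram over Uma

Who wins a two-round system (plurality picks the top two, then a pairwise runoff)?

Yara

Round 1 first-place votes: Hiro 11, Alice 0, Yara 16, Uma 19, Dev 10, Vikram 0. Uma and Yara advance.
Runoff: Uma is ranked above Yara on 19 ballots, Yara above Uma on 37.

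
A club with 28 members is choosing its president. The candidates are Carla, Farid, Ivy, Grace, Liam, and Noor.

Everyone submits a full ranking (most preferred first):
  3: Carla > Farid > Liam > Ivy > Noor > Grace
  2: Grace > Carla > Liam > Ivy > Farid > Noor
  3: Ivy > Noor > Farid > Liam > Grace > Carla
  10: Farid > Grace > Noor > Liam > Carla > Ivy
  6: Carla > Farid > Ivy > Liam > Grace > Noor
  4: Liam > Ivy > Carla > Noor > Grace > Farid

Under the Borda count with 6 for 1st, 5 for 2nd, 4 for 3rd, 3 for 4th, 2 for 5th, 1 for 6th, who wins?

Farid

Carla: 3×6 + 2×5 + 3×1 + 10×2 + 6×6 + 4×4 = 103
Farid: 3×5 + 2×2 + 3×4 + 10×6 + 6×5 + 4×1 = 125
Ivy: 3×3 + 2×3 + 3×6 + 10×1 + 6×4 + 4×5 = 87
Grace: 3×1 + 2×6 + 3×2 + 10×5 + 6×2 + 4×2 = 91
Liam: 3×4 + 2×4 + 3×3 + 10×3 + 6×3 + 4×6 = 101
Noor: 3×2 + 2×1 + 3×5 + 10×4 + 6×1 + 4×3 = 81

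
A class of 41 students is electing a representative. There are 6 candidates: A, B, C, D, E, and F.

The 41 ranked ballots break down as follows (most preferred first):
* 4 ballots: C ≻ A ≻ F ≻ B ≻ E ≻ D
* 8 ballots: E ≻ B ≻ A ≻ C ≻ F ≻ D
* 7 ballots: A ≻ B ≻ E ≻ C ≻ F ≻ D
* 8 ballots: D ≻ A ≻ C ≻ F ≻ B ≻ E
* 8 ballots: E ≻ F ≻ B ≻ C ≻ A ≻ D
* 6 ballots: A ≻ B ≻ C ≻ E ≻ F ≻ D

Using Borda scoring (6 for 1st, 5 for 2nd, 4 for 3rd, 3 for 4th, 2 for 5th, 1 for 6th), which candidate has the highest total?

A: 4×5 + 8×4 + 7×6 + 8×5 + 8×2 + 6×6 = 186
B: 4×3 + 8×5 + 7×5 + 8×2 + 8×4 + 6×5 = 165
C: 4×6 + 8×3 + 7×3 + 8×4 + 8×3 + 6×4 = 149
D: 4×1 + 8×1 + 7×1 + 8×6 + 8×1 + 6×1 = 81
E: 4×2 + 8×6 + 7×4 + 8×1 + 8×6 + 6×3 = 158
F: 4×4 + 8×2 + 7×2 + 8×3 + 8×5 + 6×2 = 122

A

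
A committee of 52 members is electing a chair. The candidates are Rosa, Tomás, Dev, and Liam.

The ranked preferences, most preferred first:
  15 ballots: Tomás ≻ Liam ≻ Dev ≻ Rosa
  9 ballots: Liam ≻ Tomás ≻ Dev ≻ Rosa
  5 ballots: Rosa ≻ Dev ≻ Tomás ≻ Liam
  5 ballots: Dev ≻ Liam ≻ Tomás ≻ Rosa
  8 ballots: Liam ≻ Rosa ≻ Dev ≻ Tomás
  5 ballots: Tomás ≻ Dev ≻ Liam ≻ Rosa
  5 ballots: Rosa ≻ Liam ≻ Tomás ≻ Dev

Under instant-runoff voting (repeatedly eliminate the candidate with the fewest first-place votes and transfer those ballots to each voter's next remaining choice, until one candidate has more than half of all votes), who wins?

Liam

Round 1: Rosa 10, Tomás 20, Dev 5, Liam 17. Dev eliminated.
Round 2: Rosa 10, Tomás 20, Liam 22. Rosa eliminated.
Round 3: Tomás 25, Liam 27. Liam has a majority (≥27).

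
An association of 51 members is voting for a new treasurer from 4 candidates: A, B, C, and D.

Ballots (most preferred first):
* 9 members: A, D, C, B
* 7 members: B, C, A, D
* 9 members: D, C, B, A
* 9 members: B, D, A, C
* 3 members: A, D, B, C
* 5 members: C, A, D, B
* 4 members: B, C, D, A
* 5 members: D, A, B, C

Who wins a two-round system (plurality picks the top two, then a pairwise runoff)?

D

Round 1 first-place votes: A 12, B 20, C 5, D 14. B and D advance.
Runoff: B is ranked above D on 20 ballots, D above B on 31.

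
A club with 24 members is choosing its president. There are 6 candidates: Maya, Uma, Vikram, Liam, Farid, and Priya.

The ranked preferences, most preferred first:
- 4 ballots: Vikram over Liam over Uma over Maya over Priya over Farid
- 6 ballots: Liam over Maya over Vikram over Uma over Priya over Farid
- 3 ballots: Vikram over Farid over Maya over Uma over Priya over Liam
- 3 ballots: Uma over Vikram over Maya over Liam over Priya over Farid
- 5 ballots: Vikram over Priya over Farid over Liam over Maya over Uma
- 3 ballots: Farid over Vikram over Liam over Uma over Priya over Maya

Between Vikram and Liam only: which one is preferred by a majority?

Vikram is ranked above Liam on 18 ballots; Liam above Vikram on 6.

Vikram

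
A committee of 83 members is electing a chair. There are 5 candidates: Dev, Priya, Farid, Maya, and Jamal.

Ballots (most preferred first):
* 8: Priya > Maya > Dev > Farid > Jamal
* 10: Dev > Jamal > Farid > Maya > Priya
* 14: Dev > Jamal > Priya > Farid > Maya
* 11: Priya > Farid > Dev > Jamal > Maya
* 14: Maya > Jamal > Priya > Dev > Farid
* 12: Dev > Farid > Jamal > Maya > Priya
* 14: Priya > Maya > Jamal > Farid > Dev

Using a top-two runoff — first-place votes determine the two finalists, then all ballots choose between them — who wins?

Round 1 first-place votes: Dev 36, Priya 33, Farid 0, Maya 14, Jamal 0. Dev and Priya advance.
Runoff: Dev is ranked above Priya on 36 ballots, Priya above Dev on 47.

Priya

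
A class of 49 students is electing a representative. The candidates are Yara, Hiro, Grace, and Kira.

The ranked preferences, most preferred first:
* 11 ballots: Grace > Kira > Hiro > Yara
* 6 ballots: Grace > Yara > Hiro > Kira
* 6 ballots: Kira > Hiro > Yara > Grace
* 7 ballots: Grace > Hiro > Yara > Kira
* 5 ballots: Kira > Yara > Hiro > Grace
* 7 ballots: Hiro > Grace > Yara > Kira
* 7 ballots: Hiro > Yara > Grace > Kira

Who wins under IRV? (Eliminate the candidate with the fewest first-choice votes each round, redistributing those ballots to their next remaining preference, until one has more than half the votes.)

Round 1: Yara 0, Hiro 14, Grace 24, Kira 11. Yara eliminated.
Round 2: Hiro 14, Grace 24, Kira 11. Kira eliminated.
Round 3: Hiro 25, Grace 24. Hiro has a majority (≥25).

Hiro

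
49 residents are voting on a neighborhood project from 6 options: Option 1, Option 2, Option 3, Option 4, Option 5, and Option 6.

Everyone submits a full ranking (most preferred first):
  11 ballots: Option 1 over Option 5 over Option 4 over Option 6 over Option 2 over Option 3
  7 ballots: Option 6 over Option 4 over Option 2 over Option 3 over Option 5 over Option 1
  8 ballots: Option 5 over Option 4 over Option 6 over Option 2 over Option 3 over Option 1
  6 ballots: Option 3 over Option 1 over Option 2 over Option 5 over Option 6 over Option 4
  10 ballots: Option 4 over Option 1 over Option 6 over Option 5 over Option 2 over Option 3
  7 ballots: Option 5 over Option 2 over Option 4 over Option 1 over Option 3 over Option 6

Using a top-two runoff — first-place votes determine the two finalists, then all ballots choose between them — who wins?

Round 1 first-place votes: Option 1 11, Option 2 0, Option 3 6, Option 4 10, Option 5 15, Option 6 7. Option 5 and Option 1 advance.
Runoff: Option 5 is ranked above Option 1 on 22 ballots, Option 1 above Option 5 on 27.

Option 1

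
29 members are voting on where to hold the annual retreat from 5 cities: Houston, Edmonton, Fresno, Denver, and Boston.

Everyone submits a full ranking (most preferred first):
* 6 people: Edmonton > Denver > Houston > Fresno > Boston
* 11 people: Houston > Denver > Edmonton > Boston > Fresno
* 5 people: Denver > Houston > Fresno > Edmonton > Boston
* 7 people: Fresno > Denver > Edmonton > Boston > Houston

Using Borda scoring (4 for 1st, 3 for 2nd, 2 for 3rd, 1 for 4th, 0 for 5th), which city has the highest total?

Houston: 6×2 + 11×4 + 5×3 + 7×0 = 71
Edmonton: 6×4 + 11×2 + 5×1 + 7×2 = 65
Fresno: 6×1 + 11×0 + 5×2 + 7×4 = 44
Denver: 6×3 + 11×3 + 5×4 + 7×3 = 92
Boston: 6×0 + 11×1 + 5×0 + 7×1 = 18

Denver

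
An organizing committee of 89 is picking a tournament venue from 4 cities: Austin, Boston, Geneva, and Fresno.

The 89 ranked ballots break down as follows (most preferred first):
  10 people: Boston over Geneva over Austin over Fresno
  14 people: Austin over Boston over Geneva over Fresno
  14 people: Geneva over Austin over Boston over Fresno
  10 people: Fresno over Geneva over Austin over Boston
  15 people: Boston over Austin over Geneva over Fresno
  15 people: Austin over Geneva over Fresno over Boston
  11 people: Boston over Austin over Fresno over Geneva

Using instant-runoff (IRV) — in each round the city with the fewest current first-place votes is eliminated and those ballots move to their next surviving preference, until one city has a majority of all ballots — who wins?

Austin

Round 1: Austin 29, Boston 36, Geneva 14, Fresno 10. Fresno eliminated.
Round 2: Austin 29, Boston 36, Geneva 24. Geneva eliminated.
Round 3: Austin 53, Boston 36. Austin has a majority (≥45).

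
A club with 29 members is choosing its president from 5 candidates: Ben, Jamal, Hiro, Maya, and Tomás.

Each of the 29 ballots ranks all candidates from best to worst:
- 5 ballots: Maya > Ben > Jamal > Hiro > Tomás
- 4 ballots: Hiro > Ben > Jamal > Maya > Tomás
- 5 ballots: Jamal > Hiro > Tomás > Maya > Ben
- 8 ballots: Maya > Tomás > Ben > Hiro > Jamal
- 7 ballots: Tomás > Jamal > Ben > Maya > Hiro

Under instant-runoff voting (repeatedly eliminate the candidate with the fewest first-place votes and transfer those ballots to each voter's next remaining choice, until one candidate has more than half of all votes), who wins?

Jamal

Round 1: Ben 0, Jamal 5, Hiro 4, Maya 13, Tomás 7. Ben eliminated.
Round 2: Jamal 5, Hiro 4, Maya 13, Tomás 7. Hiro eliminated.
Round 3: Jamal 9, Maya 13, Tomás 7. Tomás eliminated.
Round 4: Jamal 16, Maya 13. Jamal has a majority (≥15).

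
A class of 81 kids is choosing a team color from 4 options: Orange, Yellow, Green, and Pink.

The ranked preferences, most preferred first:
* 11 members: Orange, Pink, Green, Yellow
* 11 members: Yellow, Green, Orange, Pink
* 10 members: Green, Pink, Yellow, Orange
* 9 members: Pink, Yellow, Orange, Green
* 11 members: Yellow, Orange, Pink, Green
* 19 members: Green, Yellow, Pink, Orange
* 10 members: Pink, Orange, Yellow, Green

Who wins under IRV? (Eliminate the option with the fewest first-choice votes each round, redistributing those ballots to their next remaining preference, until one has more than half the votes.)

Pink

Round 1: Orange 11, Yellow 22, Green 29, Pink 19. Orange eliminated.
Round 2: Yellow 22, Green 29, Pink 30. Yellow eliminated.
Round 3: Green 40, Pink 41. Pink has a majority (≥41).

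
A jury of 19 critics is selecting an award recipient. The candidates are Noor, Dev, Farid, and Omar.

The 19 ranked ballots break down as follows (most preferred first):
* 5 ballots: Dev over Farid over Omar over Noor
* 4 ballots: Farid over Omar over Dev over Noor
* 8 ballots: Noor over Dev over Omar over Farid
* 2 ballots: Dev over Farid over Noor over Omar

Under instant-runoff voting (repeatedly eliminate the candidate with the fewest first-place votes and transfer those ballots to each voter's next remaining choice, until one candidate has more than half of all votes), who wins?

Round 1: Noor 8, Dev 7, Farid 4, Omar 0. Omar eliminated.
Round 2: Noor 8, Dev 7, Farid 4. Farid eliminated.
Round 3: Noor 8, Dev 11. Dev has a majority (≥10).

Dev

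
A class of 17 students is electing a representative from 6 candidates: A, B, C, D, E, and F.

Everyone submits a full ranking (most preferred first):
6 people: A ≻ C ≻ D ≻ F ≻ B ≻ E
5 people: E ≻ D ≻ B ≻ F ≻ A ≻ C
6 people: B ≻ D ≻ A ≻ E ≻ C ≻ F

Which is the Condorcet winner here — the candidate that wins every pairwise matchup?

D vs A: 11–6
D vs B: 11–6
D vs C: 11–6
D vs E: 12–5
D vs F: 17–0
D beats every other candidate.

D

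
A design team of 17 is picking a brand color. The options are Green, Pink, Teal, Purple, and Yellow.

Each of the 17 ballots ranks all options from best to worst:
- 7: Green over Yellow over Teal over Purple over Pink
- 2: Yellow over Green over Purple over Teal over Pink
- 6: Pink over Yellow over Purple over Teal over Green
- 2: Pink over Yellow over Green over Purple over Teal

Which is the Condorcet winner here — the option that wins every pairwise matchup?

Yellow vs Green: 10–7
Yellow vs Pink: 9–8
Yellow vs Teal: 17–0
Yellow vs Purple: 17–0
Yellow beats every other option.

Yellow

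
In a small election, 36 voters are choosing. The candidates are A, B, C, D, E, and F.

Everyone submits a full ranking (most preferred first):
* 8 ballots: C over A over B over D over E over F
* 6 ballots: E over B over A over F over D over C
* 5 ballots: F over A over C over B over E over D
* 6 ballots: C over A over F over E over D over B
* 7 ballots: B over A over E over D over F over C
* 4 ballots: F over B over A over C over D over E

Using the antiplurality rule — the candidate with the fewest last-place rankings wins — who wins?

A

Last-place votes: A 0, B 6, C 13, D 5, E 4, F 8.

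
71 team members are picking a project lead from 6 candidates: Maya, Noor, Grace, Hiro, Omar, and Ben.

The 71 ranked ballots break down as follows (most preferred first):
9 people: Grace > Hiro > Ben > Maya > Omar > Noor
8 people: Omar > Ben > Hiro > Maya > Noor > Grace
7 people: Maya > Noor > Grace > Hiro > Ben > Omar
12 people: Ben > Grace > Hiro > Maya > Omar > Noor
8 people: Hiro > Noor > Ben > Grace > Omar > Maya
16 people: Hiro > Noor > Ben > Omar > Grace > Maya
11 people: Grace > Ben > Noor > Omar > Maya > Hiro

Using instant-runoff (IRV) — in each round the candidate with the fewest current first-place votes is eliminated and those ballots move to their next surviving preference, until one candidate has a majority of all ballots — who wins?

Round 1: Maya 7, Noor 0, Grace 20, Hiro 24, Omar 8, Ben 12. Noor eliminated.
Round 2: Maya 7, Grace 20, Hiro 24, Omar 8, Ben 12. Maya eliminated.
Round 3: Grace 27, Hiro 24, Omar 8, Ben 12. Omar eliminated.
Round 4: Grace 27, Hiro 24, Ben 20. Ben eliminated.
Round 5: Grace 39, Hiro 32. Grace has a majority (≥36).

Grace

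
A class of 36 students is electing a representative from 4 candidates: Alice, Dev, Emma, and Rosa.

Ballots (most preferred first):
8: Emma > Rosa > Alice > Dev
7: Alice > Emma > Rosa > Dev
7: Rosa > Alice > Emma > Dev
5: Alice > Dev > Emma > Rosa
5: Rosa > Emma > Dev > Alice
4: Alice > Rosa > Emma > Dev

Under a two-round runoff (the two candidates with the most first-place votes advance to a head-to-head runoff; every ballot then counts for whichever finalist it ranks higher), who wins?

Rosa

Round 1 first-place votes: Alice 16, Dev 0, Emma 8, Rosa 12. Alice and Rosa advance.
Runoff: Alice is ranked above Rosa on 16 ballots, Rosa above Alice on 20.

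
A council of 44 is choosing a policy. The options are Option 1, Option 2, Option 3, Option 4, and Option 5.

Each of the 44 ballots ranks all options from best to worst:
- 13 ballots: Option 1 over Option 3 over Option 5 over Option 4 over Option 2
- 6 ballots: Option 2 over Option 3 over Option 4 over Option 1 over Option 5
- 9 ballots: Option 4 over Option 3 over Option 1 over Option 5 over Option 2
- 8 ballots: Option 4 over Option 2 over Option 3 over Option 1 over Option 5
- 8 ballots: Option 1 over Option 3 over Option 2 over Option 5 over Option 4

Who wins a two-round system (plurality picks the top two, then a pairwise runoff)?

Option 4

Round 1 first-place votes: Option 1 21, Option 2 6, Option 3 0, Option 4 17, Option 5 0. Option 1 and Option 4 advance.
Runoff: Option 1 is ranked above Option 4 on 21 ballots, Option 4 above Option 1 on 23.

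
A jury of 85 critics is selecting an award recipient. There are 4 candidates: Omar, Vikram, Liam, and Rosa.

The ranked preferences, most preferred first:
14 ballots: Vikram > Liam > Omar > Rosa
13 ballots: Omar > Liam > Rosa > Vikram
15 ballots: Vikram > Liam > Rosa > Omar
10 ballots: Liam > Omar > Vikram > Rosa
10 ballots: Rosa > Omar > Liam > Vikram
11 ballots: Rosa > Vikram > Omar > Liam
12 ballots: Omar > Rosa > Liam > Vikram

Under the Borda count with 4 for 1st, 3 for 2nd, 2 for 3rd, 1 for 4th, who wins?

Omar: 14×2 + 13×4 + 15×1 + 10×3 + 10×3 + 11×2 + 12×4 = 225
Vikram: 14×4 + 13×1 + 15×4 + 10×2 + 10×1 + 11×3 + 12×1 = 204
Liam: 14×3 + 13×3 + 15×3 + 10×4 + 10×2 + 11×1 + 12×2 = 221
Rosa: 14×1 + 13×2 + 15×2 + 10×1 + 10×4 + 11×4 + 12×3 = 200

Omar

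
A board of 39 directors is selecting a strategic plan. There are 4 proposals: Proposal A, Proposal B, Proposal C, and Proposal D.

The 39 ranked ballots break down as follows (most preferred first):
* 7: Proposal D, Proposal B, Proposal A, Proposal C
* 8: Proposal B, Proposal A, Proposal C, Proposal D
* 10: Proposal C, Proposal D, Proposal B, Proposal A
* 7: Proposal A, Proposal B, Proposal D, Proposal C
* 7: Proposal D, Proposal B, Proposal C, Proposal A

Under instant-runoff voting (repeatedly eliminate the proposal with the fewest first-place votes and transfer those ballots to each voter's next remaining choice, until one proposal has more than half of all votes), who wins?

Proposal D

Round 1: Proposal A 7, Proposal B 8, Proposal C 10, Proposal D 14. Proposal A eliminated.
Round 2: Proposal B 15, Proposal C 10, Proposal D 14. Proposal C eliminated.
Round 3: Proposal B 15, Proposal D 24. Proposal D has a majority (≥20).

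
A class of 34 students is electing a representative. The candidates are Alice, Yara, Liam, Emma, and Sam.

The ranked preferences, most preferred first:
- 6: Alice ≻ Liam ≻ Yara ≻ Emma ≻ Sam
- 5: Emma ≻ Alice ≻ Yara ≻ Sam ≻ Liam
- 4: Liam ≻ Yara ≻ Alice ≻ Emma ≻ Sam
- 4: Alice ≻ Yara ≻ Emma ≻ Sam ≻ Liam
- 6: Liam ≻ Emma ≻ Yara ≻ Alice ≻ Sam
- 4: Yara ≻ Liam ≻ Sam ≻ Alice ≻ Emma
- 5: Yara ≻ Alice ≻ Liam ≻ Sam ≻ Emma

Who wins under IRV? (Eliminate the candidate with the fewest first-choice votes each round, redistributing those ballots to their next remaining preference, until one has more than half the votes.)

Alice

Round 1: Alice 10, Yara 9, Liam 10, Emma 5, Sam 0. Sam eliminated.
Round 2: Alice 10, Yara 9, Liam 10, Emma 5. Emma eliminated.
Round 3: Alice 15, Yara 9, Liam 10. Yara eliminated.
Round 4: Alice 20, Liam 14. Alice has a majority (≥18).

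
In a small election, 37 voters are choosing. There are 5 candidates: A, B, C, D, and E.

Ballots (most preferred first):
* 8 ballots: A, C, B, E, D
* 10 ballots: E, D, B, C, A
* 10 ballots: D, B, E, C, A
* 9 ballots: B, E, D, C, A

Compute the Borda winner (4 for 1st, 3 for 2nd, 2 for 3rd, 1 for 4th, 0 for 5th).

B

A: 8×4 + 10×0 + 10×0 + 9×0 = 32
B: 8×2 + 10×2 + 10×3 + 9×4 = 102
C: 8×3 + 10×1 + 10×1 + 9×1 = 53
D: 8×0 + 10×3 + 10×4 + 9×2 = 88
E: 8×1 + 10×4 + 10×2 + 9×3 = 95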